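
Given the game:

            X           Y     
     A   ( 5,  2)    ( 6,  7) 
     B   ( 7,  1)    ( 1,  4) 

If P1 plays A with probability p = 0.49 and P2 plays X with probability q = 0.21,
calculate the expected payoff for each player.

E[P1] = 3.9897, E[P2] = 4.6342

Work:
E[P1] = p·q·π₁(A,X) + p·(1-q)·π₁(A,Y) + (1-p)·q·π₁(B,X) + (1-p)·(1-q)·π₁(B,Y)
= 0.49·0.21·5 + 0.49·0.79·6 + 0.51·0.21·7 + 0.51·0.79·1
= 3.9897

E[P2] = 4.6342 (similar calculation)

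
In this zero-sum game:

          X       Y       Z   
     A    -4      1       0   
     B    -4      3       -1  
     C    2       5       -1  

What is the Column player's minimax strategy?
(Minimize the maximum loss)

Column should play Z, value = 0

Work:
Column player minimizes Row's maximum payoff:
Column X: max payoff to Row = 2
Column Y: max payoff to Row = 5
Column Z: max payoff to Row = 0
Minimum is 0, achieved by column Z.
Minimax strategy: Z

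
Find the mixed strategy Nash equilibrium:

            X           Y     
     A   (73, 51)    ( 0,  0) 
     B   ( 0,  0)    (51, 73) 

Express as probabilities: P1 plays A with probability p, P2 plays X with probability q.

p = 0.5887, q = 0.4113

Work:
Find probabilities that make opponent indifferent:
P2 chooses q to make P1 indifferent between A and B
P1 chooses p to make P2 indifferent between X and Y
Mixed NE: P1 plays (A: 0.5887, B: 0.4113), P2 plays (X: 0.4113, Y: 0.5887)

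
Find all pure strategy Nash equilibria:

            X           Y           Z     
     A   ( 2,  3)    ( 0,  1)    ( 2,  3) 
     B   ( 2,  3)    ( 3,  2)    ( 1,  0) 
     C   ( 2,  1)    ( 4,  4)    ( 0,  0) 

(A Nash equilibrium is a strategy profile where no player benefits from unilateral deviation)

Nash equilibrium: (A, X), (A, Z), (B, X), (C, Y)

Work:
Best responses:
  P1 vs X: payoffs [2, 2, 2] → best response A/B/C (payoff 2)
  P1 vs Y: payoffs [0, 3, 4] → best response C (payoff 4)
  P1 vs Z: payoffs [2, 1, 0] → best response A (payoff 2)
  P2 vs A: payoffs [3, 1, 3] → best response X/Z (payoff 3)
  P2 vs B: payoffs [3, 2, 0] → best response X (payoff 3)
  P2 vs C: payoffs [1, 4, 0] → best response Y (payoff 4)
Mutual best responses: (A,X), (A,Z), (B,X), (C,Y) → Nash equilibria.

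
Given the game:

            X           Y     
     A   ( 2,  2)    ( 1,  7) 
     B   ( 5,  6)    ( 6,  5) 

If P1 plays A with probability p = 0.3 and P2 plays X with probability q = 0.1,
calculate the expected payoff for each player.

E[P1] = 4.46, E[P2] = 5.52

Work:
E[P1] = p·q·π₁(A,X) + p·(1-q)·π₁(A,Y) + (1-p)·q·π₁(B,X) + (1-p)·(1-q)·π₁(B,Y)
= 0.3·0.1·2 + 0.3·0.9·1 + 0.7·0.1·5 + 0.7·0.9·6
= 4.46

E[P2] = 5.52 (similar calculation)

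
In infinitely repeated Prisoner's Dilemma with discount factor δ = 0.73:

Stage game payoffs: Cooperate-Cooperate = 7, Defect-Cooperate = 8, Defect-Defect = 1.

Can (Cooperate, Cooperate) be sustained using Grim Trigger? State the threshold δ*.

δ* = 0.1429; since δ = 0.73 ≥ 0.1429, cooperation can be sustained

Work:
For Grim Trigger:
Cooperate forever: 7/(1-δ)
Defect then punished: 8 + 1·δ/(1-δ)
Need: 7/(1-δ) ≥ 8 + 1·δ/(1-δ)
Solving: δ ≥ (T-R)/(T-P) = (8-7)/(8-1) = 0.1429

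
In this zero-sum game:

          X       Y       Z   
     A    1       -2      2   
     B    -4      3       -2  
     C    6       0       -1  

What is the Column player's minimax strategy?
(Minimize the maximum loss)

Column should play Z, value = 2

Work:
Column player minimizes Row's maximum payoff:
Column X: max payoff to Row = 6
Column Y: max payoff to Row = 3
Column Z: max payoff to Row = 2
Minimum is 2, achieved by column Z.
Minimax strategy: Z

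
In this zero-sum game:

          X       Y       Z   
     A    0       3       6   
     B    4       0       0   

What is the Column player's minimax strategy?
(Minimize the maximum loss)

Column should play Y, value = 3

Work:
Column player minimizes Row's maximum payoff:
Column X: max payoff to Row = 4
Column Y: max payoff to Row = 3
Column Z: max payoff to Row = 6
Minimum is 3, achieved by column Y.
Minimax strategy: Y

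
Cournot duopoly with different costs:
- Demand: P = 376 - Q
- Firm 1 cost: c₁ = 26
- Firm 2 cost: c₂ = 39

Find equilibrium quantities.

q₁* = 121.0, q₂* = 108.0

Work:
Reaction: q₁ = (376 - 26 - q₂)/2
Reaction: q₂ = (376 - 39 - q₁)/2
Solve simultaneously:
q₁* = (376 - 2×26 + 39)/3 = 121.0
q₂* = (376 - 2×39 + 26)/3 = 108.0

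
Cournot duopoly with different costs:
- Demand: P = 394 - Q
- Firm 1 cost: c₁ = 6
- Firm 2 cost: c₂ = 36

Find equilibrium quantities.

q₁* = 139.33, q₂* = 109.33

Work:
Reaction: q₁ = (394 - 6 - q₂)/2
Reaction: q₂ = (394 - 36 - q₁)/2
Solve simultaneously:
q₁* = (394 - 2×6 + 36)/3 = 139.33
q₂* = (394 - 2×36 + 6)/3 = 109.33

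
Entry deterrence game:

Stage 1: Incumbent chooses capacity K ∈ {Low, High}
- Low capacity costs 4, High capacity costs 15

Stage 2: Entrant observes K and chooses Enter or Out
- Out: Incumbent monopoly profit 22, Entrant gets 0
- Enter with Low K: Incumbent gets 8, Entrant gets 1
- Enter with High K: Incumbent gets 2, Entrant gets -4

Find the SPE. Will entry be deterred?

SPE: (High, Enter|Low, Out|High); Entry deterred. Incumbent net profit = 7

Work:
After Low K: Entrant enters (1 > 0)
After High K: Entrant stays out (-4 < 0)
Incumbent: Low → 8−4=4, High → 22−15=7
Incumbent chooses High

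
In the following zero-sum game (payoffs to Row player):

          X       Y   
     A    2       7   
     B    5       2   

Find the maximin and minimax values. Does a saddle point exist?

Maximin = 2, Minimax = 5, Saddle: False

Work:
Row minimums: [2, 2] → maximin = 2
Column maximums: [5, 7] → minimax = 5
No saddle point (maximin ≠ minimax). Mixed strategy needed.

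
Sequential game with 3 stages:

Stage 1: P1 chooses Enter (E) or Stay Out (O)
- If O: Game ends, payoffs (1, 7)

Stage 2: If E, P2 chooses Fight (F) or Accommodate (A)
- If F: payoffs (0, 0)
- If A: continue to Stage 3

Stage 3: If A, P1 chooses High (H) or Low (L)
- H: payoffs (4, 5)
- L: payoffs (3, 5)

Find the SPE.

SPE: (E, A, H); Outcome (4, 5)

Work:
Stage 3: P1 chooses H (4 vs 3)
Stage 2: P2: F->0, A->5 (anticipating H). Choose A
Stage 1: P1: O->1, E->4 (anticipating A, H). Choose E
SPE path: E -> A -> H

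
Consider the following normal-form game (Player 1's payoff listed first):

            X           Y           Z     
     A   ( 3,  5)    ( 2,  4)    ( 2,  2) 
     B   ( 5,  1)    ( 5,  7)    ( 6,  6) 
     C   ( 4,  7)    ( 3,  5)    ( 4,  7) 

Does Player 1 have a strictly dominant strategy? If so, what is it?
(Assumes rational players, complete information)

Yes, Player 1's strictly dominant strategy is B

Work:
A strategy strictly dominates another if it gives a strictly higher payoff against every opponent action. Compare each pair of P1's strategies column-by-column:
  A vs B: [3 vs 5, 2 vs 5, 2 vs 6] → A does not strictly dominate B (column X: 3 ≤ 5)
  A vs C: [3 vs 4, 2 vs 3, 2 vs 4] → A does not strictly dominate C (column X: 3 ≤ 4)
  B vs A: [5 vs 3, 5 vs 2, 6 vs 2] → B strictly dominates A
  B vs C: [5 vs 4, 5 vs 3, 6 vs 4] → B strictly dominates C
  C vs A: [4 vs 3, 3 vs 2, 4 vs 2] → C strictly dominates A
  C vs B: [4 vs 5, 3 vs 5, 4 vs 6] → C does not strictly dominate B (column X: 4 ≤ 5)
B strictly dominates every other strategy → strictly dominant.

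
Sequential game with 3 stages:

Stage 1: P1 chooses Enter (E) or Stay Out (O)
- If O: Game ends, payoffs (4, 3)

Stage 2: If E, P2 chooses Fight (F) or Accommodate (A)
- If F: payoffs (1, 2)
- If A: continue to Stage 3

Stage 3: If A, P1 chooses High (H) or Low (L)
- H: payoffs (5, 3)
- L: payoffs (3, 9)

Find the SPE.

SPE: (E, A, H); Outcome (5, 3)

Work:
Stage 3: P1 chooses H (5 vs 3)
Stage 2: P2: F->2, A->3 (anticipating H). Choose A
Stage 1: P1: O->4, E->5 (anticipating A, H). Choose E
SPE path: E -> A -> H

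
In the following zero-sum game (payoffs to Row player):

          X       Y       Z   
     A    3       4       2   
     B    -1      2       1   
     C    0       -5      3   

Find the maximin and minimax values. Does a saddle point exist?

Maximin = 2, Minimax = 3, Saddle: False

Work:
Row minimums: [2, -1, -5] → maximin = 2
Column maximums: [3, 4, 3] → minimax = 3
No saddle point (maximin ≠ minimax). Mixed strategy needed.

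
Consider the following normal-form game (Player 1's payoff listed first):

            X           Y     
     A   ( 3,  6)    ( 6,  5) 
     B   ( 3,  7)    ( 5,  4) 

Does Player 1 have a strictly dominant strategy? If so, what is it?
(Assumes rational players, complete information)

No strictly dominant strategy exists for Player 1

Work:
A strategy strictly dominates another if it gives a strictly higher payoff against every opponent action. Compare each pair of P1's strategies column-by-column:
  A vs B: [3 vs 3, 6 vs 5] → A does not strictly dominate B (column X: 3 ≤ 3)
  B vs A: [3 vs 3, 5 vs 6] → B does not strictly dominate A (column X: 3 ≤ 3)
No single strategy strictly dominates all others → no strictly dominant strategy.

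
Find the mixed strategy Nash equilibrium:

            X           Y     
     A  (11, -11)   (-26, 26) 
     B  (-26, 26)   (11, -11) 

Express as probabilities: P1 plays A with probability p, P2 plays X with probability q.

p = 0.5, q = 0.5

Work:
Find probabilities that make opponent indifferent:
P2 chooses q to make P1 indifferent between A and B
P1 chooses p to make P2 indifferent between X and Y
Mixed NE: P1 plays (A: 0.5, B: 0.5), P2 plays (X: 0.5, Y: 0.5)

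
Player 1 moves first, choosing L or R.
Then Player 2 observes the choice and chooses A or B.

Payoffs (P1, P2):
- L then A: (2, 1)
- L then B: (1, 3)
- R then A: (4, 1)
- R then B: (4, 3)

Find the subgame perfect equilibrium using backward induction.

P1 plays R, P2 plays B after L and B after R; Payoff (4, 3)

Work:
Backward induction:
After L: P2 chooses B → P1 gets 1
After R: P2 chooses B → P1 gets 4
P1 chooses R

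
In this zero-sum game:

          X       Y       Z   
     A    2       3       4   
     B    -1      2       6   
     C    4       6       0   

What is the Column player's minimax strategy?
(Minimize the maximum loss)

Column should play X, value = 4

Work:
Column player minimizes Row's maximum payoff:
Column X: max payoff to Row = 4
Column Y: max payoff to Row = 6
Column Z: max payoff to Row = 6
Minimum is 4, achieved by column X.
Minimax strategy: X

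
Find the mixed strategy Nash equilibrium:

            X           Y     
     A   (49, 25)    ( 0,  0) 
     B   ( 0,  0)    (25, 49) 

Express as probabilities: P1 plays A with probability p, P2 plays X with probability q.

p = 0.6622, q = 0.3378

Work:
Find probabilities that make opponent indifferent:
P2 chooses q to make P1 indifferent between A and B
P1 chooses p to make P2 indifferent between X and Y
Mixed NE: P1 plays (A: 0.6622, B: 0.3378), P2 plays (X: 0.3378, Y: 0.6622)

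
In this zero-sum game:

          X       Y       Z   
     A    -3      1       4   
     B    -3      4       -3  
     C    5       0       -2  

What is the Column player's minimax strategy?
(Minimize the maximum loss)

Column should play Y or Z (all achieve the minimum), value = 4

Work:
Column player minimizes Row's maximum payoff:
Column X: max payoff to Row = 5
Column Y: max payoff to Row = 4
Column Z: max payoff to Row = 4
Minimum is 4, achieved by columns Y, Z (tied).
Each of Y or Z is a minimax strategy.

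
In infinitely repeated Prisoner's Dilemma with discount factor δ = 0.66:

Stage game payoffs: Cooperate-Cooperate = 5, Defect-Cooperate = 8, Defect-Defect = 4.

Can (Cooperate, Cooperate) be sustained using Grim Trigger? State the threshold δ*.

δ* = 0.75; since δ = 0.66 < 0.75, cooperation cannot be sustained

Work:
For Grim Trigger:
Cooperate forever: 5/(1-δ)
Defect then punished: 8 + 4·δ/(1-δ)
Need: 5/(1-δ) ≥ 8 + 4·δ/(1-δ)
Solving: δ ≥ (T-R)/(T-P) = (8-5)/(8-4) = 0.75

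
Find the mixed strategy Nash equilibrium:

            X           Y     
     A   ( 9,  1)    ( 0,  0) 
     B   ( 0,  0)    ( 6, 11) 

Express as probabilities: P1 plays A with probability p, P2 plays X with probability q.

p = 0.9167, q = 0.4

Work:
Find probabilities that make opponent indifferent:
P2 chooses q to make P1 indifferent between A and B
P1 chooses p to make P2 indifferent between X and Y
Mixed NE: P1 plays (A: 0.9167, B: 0.0833), P2 plays (X: 0.4, Y: 0.6)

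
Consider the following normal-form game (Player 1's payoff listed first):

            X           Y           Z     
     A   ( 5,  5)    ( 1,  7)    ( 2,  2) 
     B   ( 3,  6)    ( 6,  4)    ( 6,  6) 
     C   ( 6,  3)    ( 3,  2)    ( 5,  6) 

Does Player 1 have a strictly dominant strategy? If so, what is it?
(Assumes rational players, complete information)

No strictly dominant strategy exists for Player 1

Work:
A strategy strictly dominates another if it gives a strictly higher payoff against every opponent action. Compare each pair of P1's strategies column-by-column:
  A vs B: [5 vs 3, 1 vs 6, 2 vs 6] → A does not strictly dominate B (column Y: 1 ≤ 6)
  A vs C: [5 vs 6, 1 vs 3, 2 vs 5] → A does not strictly dominate C (column X: 5 ≤ 6)
  B vs A: [3 vs 5, 6 vs 1, 6 vs 2] → B does not strictly dominate A (column X: 3 ≤ 5)
  B vs C: [3 vs 6, 6 vs 3, 6 vs 5] → B does not strictly dominate C (column X: 3 ≤ 6)
  C vs A: [6 vs 5, 3 vs 1, 5 vs 2] → C strictly dominates A
  C vs B: [6 vs 3, 3 vs 6, 5 vs 6] → C does not strictly dominate B (column Y: 3 ≤ 6)
No single strategy strictly dominates all others → no strictly dominant strategy.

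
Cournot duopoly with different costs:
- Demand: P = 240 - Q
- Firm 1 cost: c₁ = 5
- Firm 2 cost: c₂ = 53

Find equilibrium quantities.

q₁* = 94.33, q₂* = 46.33

Work:
Reaction: q₁ = (240 - 5 - q₂)/2
Reaction: q₂ = (240 - 53 - q₁)/2
Solve simultaneously:
q₁* = (240 - 2×5 + 53)/3 = 94.33
q₂* = (240 - 2×53 + 5)/3 = 46.33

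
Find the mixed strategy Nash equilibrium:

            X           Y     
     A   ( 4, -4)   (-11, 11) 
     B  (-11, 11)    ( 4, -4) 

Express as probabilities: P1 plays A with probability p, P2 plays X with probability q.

p = 0.5, q = 0.5

Work:
Find probabilities that make opponent indifferent:
P2 chooses q to make P1 indifferent between A and B
P1 chooses p to make P2 indifferent between X and Y
Mixed NE: P1 plays (A: 0.5, B: 0.5), P2 plays (X: 0.5, Y: 0.5)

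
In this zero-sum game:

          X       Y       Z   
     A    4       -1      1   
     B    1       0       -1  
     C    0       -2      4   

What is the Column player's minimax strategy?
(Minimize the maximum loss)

Column should play Y, value = 0

Work:
Column player minimizes Row's maximum payoff:
Column X: max payoff to Row = 4
Column Y: max payoff to Row = 0
Column Z: max payoff to Row = 4
Minimum is 0, achieved by column Y.
Minimax strategy: Y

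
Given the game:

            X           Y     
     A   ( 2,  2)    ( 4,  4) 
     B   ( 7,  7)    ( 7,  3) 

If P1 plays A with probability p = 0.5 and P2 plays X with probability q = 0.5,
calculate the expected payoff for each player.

E[P1] = 5.0, E[P2] = 4.0

Work:
E[P1] = p·q·π₁(A,X) + p·(1-q)·π₁(A,Y) + (1-p)·q·π₁(B,X) + (1-p)·(1-q)·π₁(B,Y)
= 0.5·0.5·2 + 0.5·0.5·4 + 0.5·0.5·7 + 0.5·0.5·7
= 5.0

E[P2] = 4.0 (similar calculation)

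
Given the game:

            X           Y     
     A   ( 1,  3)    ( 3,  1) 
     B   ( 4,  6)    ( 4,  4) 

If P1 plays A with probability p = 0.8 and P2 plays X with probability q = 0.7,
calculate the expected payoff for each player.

E[P1] = 2.08, E[P2] = 3.0

Work:
E[P1] = p·q·π₁(A,X) + p·(1-q)·π₁(A,Y) + (1-p)·q·π₁(B,X) + (1-p)·(1-q)·π₁(B,Y)
= 0.8·0.7·1 + 0.8·0.3·3 + 0.2·0.7·4 + 0.2·0.3·4
= 2.08

E[P2] = 3.0 (similar calculation)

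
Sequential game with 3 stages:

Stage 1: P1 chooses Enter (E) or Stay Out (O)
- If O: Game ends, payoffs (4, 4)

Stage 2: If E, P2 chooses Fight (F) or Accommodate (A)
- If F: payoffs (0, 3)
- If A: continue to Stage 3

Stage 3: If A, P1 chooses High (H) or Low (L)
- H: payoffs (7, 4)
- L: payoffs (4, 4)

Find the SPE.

SPE: (E, A, H); Outcome (7, 4)

Work:
Stage 3: P1 chooses H (7 vs 4)
Stage 2: P2: F->3, A->4 (anticipating H). Choose A
Stage 1: P1: O->4, E->7 (anticipating A, H). Choose E
SPE path: E -> A -> H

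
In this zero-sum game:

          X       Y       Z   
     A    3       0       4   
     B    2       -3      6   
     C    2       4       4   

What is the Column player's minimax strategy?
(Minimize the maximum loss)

Column should play X, value = 3

Work:
Column player minimizes Row's maximum payoff:
Column X: max payoff to Row = 3
Column Y: max payoff to Row = 4
Column Z: max payoff to Row = 6
Minimum is 3, achieved by column X.
Minimax strategy: X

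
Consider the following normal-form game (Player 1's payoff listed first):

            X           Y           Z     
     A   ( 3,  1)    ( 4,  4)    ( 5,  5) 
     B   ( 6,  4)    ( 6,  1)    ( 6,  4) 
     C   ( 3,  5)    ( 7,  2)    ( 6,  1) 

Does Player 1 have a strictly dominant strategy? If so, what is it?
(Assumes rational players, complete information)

No strictly dominant strategy exists for Player 1

Work:
A strategy strictly dominates another if it gives a strictly higher payoff against every opponent action. Compare each pair of P1's strategies column-by-column:
  A vs B: [3 vs 6, 4 vs 6, 5 vs 6] → A does not strictly dominate B (column X: 3 ≤ 6)
  A vs C: [3 vs 3, 4 vs 7, 5 vs 6] → A does not strictly dominate C (column X: 3 ≤ 3)
  B vs A: [6 vs 3, 6 vs 4, 6 vs 5] → B strictly dominates A
  B vs C: [6 vs 3, 6 vs 7, 6 vs 6] → B does not strictly dominate C (column Y: 6 ≤ 7)
  C vs A: [3 vs 3, 7 vs 4, 6 vs 5] → C does not strictly dominate A (column X: 3 ≤ 3)
  C vs B: [3 vs 6, 7 vs 6, 6 vs 6] → C does not strictly dominate B (column X: 3 ≤ 6)
No single strategy strictly dominates all others → no strictly dominant strategy.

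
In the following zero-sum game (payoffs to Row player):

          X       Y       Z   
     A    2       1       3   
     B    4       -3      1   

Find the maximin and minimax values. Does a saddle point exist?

Maximin = 1, Minimax = 1, Saddle: True

Work:
Row minimums: [1, -3] → maximin = 1
Column maximums: [4, 1, 3] → minimax = 1
Saddle point exists! Game value = 1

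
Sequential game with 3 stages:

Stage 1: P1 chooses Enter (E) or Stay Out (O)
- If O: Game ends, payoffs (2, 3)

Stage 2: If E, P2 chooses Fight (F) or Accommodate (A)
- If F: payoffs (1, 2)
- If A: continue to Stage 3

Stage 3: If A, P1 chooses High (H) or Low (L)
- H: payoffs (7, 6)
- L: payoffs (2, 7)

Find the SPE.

SPE: (E, A, H); Outcome (7, 6)

Work:
Stage 3: P1 chooses H (7 vs 2)
Stage 2: P2: F->2, A->6 (anticipating H). Choose A
Stage 1: P1: O->2, E->7 (anticipating A, H). Choose E
SPE path: E -> A -> H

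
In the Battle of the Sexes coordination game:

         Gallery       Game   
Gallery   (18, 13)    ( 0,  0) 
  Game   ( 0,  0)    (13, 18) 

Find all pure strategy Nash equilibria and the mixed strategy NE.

Pure NE: (Gallery, Gallery) and (Game, Game); Mixed NE: p = 0.5806, q = 0.4194

Work:
Check pure NE:
(Gallery, Gallery): (18, 13) - no unilateral deviation beneficial
(Game, Game): (13, 18) - no unilateral deviation beneficial
Mixed NE: P1 plays Gallery with p = 0.5806, P2 plays Gallery with q = 0.4194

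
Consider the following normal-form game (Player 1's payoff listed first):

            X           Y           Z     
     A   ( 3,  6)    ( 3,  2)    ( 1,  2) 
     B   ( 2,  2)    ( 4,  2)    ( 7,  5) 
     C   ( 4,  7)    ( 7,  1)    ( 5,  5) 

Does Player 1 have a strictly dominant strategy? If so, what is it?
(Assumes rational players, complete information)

No strictly dominant strategy exists for Player 1

Work:
A strategy strictly dominates another if it gives a strictly higher payoff against every opponent action. Compare each pair of P1's strategies column-by-column:
  A vs B: [3 vs 2, 3 vs 4, 1 vs 7] → A does not strictly dominate B (column Y: 3 ≤ 4)
  A vs C: [3 vs 4, 3 vs 7, 1 vs 5] → A does not strictly dominate C (column X: 3 ≤ 4)
  B vs A: [2 vs 3, 4 vs 3, 7 vs 1] → B does not strictly dominate A (column X: 2 ≤ 3)
  B vs C: [2 vs 4, 4 vs 7, 7 vs 5] → B does not strictly dominate C (column X: 2 ≤ 4)
  C vs A: [4 vs 3, 7 vs 3, 5 vs 1] → C strictly dominates A
  C vs B: [4 vs 2, 7 vs 4, 5 vs 7] → C does not strictly dominate B (column Z: 5 ≤ 7)
No single strategy strictly dominates all others → no strictly dominant strategy.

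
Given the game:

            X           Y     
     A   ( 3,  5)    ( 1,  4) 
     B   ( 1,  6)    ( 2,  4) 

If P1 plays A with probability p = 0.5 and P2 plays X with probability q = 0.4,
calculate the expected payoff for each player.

E[P1] = 1.7, E[P2] = 4.6

Work:
E[P1] = p·q·π₁(A,X) + p·(1-q)·π₁(A,Y) + (1-p)·q·π₁(B,X) + (1-p)·(1-q)·π₁(B,Y)
= 0.5·0.4·3 + 0.5·0.6·1 + 0.5·0.4·1 + 0.5·0.6·2
= 1.7

E[P2] = 4.6 (similar calculation)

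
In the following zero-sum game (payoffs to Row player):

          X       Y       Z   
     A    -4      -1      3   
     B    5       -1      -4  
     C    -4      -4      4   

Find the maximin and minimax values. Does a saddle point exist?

Maximin = -4, Minimax = -1, Saddle: False

Work:
Row minimums: [-4, -4, -4] → maximin = -4
Column maximums: [5, -1, 4] → minimax = -1
No saddle point (maximin ≠ minimax). Mixed strategy needed.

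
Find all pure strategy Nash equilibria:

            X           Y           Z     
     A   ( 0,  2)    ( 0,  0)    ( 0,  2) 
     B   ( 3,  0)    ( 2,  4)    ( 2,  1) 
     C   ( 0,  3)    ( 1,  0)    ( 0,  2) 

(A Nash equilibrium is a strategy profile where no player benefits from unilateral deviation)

Nash equilibrium: (B, Y)

Work:
Best responses:
  P1 vs X: payoffs [0, 3, 0] → best response B (payoff 3)
  P1 vs Y: payoffs [0, 2, 1] → best response B (payoff 2)
  P1 vs Z: payoffs [0, 2, 0] → best response B (payoff 2)
  P2 vs A: payoffs [2, 0, 2] → best response X/Z (payoff 2)
  P2 vs B: payoffs [0, 4, 1] → best response Y (payoff 4)
  P2 vs C: payoffs [3, 0, 2] → best response X (payoff 3)
Mutual best responses: (B,Y) → Nash equilibria.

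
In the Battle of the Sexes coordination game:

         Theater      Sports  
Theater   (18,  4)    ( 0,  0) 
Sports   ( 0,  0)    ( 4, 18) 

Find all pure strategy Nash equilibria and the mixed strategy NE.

Pure NE: (Theater, Theater) and (Sports, Sports); Mixed NE: p = 0.8182, q = 0.1818

Work:
Check pure NE:
(Theater, Theater): (18, 4) - no unilateral deviation beneficial
(Sports, Sports): (4, 18) - no unilateral deviation beneficial
Mixed NE: P1 plays Theater with p = 0.8182, P2 plays Theater with q = 0.1818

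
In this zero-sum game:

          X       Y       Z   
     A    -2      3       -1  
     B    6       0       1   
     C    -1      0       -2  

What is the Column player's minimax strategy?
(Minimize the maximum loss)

Column should play Z, value = 1

Work:
Column player minimizes Row's maximum payoff:
Column X: max payoff to Row = 6
Column Y: max payoff to Row = 3
Column Z: max payoff to Row = 1
Minimum is 1, achieved by column Z.
Minimax strategy: Z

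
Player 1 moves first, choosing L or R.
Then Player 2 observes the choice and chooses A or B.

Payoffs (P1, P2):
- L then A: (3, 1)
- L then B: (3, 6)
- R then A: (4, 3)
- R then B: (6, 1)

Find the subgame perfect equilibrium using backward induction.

P1 plays R, P2 plays B after L and A after R; Payoff (4, 3)

Work:
Backward induction:
After L: P2 chooses B → P1 gets 3
After R: P2 chooses A → P1 gets 4
P1 chooses R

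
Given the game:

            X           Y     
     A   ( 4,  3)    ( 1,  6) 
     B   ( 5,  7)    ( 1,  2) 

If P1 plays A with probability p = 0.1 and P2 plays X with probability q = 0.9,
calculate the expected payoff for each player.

E[P1] = 4.51, E[P2] = 6.18

Work:
E[P1] = p·q·π₁(A,X) + p·(1-q)·π₁(A,Y) + (1-p)·q·π₁(B,X) + (1-p)·(1-q)·π₁(B,Y)
= 0.1·0.9·4 + 0.1·0.1·1 + 0.9·0.9·5 + 0.9·0.1·1
= 4.51

E[P2] = 6.18 (similar calculation)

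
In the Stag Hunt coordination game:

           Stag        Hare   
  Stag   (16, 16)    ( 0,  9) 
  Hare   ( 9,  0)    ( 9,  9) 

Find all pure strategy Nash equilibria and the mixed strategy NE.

Pure NE: (Stag, Stag) and (Hare, Hare); Mixed NE: p = 0.5625, q = 0.5625

Work:
Check pure NE:
(Stag, Stag): (16, 16) - no unilateral deviation beneficial
(Hare, Hare): (9, 9) - no unilateral deviation beneficial
Mixed NE: P1 plays Stag with p = 0.5625, P2 plays Stag with q = 0.5625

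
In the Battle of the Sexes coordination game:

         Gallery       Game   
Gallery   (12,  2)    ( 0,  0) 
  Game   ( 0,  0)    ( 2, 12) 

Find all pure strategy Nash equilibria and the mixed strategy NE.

Pure NE: (Gallery, Gallery) and (Game, Game); Mixed NE: p = 0.8571, q = 0.1429

Work:
Check pure NE:
(Gallery, Gallery): (12, 2) - no unilateral deviation beneficial
(Game, Game): (2, 12) - no unilateral deviation beneficial
Mixed NE: P1 plays Gallery with p = 0.8571, P2 plays Gallery with q = 0.1429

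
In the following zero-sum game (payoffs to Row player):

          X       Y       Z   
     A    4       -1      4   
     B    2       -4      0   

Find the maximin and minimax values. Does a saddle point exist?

Maximin = -1, Minimax = -1, Saddle: True

Work:
Row minimums: [-1, -4] → maximin = -1
Column maximums: [4, -1, 4] → minimax = -1
Saddle point exists! Game value = -1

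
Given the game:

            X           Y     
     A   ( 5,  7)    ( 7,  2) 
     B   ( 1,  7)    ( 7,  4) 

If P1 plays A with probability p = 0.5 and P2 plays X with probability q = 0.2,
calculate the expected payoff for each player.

E[P1] = 6.2, E[P2] = 3.8

Work:
E[P1] = p·q·π₁(A,X) + p·(1-q)·π₁(A,Y) + (1-p)·q·π₁(B,X) + (1-p)·(1-q)·π₁(B,Y)
= 0.5·0.2·5 + 0.5·0.8·7 + 0.5·0.2·1 + 0.5·0.8·7
= 6.2

E[P2] = 3.8 (similar calculation)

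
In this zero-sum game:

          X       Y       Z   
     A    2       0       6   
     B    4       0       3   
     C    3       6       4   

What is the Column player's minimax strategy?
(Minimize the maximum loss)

Column should play X, value = 4

Work:
Column player minimizes Row's maximum payoff:
Column X: max payoff to Row = 4
Column Y: max payoff to Row = 6
Column Z: max payoff to Row = 6
Minimum is 4, achieved by column X.
Minimax strategy: X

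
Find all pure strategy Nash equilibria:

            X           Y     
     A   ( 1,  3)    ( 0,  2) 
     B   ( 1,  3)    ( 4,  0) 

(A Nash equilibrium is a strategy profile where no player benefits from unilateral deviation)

Nash equilibrium: (A, X), (B, X)

Work:
Best responses:
  P1 vs X: payoffs [1, 1] → best response A/B (payoff 1)
  P1 vs Y: payoffs [0, 4] → best response B (payoff 4)
  P2 vs A: payoffs [3, 2] → best response X (payoff 3)
  P2 vs B: payoffs [3, 0] → best response X (payoff 3)
Mutual best responses: (A,X), (B,X) → Nash equilibria.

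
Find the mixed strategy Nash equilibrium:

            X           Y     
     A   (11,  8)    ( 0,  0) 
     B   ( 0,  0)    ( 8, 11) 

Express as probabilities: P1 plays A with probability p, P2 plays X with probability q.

p = 0.5789, q = 0.4211

Work:
Find probabilities that make opponent indifferent:
P2 chooses q to make P1 indifferent between A and B
P1 chooses p to make P2 indifferent between X and Y
Mixed NE: P1 plays (A: 0.5789, B: 0.4211), P2 plays (X: 0.4211, Y: 0.5789)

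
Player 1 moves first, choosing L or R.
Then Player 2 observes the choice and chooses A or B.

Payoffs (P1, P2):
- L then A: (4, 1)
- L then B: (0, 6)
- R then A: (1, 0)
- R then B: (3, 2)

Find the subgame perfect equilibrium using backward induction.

P1 plays R, P2 plays B after L and B after R; Payoff (3, 2)

Work:
Backward induction:
After L: P2 chooses B → P1 gets 0
After R: P2 chooses B → P1 gets 3
P1 chooses R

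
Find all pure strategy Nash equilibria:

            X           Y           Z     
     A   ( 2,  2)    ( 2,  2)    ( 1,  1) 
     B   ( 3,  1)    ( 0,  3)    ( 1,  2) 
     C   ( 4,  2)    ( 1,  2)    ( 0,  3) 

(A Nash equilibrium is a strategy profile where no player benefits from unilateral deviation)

Nash equilibrium: (A, Y)

Work:
Best responses:
  P1 vs X: payoffs [2, 3, 4] → best response C (payoff 4)
  P1 vs Y: payoffs [2, 0, 1] → best response A (payoff 2)
  P1 vs Z: payoffs [1, 1, 0] → best response A/B (payoff 1)
  P2 vs A: payoffs [2, 2, 1] → best response X/Y (payoff 2)
  P2 vs B: payoffs [1, 3, 2] → best response Y (payoff 3)
  P2 vs C: payoffs [2, 2, 3] → best response Z (payoff 3)
Mutual best responses: (A,Y) → Nash equilibria.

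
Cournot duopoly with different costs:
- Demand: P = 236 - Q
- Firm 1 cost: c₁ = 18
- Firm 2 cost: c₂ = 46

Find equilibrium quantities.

q₁* = 82.0, q₂* = 54.0

Work:
Reaction: q₁ = (236 - 18 - q₂)/2
Reaction: q₂ = (236 - 46 - q₁)/2
Solve simultaneously:
q₁* = (236 - 2×18 + 46)/3 = 82.0
q₂* = (236 - 2×46 + 18)/3 = 54.0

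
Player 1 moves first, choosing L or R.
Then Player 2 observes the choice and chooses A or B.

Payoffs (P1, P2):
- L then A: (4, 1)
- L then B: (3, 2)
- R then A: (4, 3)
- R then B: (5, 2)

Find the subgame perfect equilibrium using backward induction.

P1 plays R, P2 plays B after L and A after R; Payoff (4, 3)

Work:
Backward induction:
After L: P2 chooses B → P1 gets 3
After R: P2 chooses A → P1 gets 4
P1 chooses R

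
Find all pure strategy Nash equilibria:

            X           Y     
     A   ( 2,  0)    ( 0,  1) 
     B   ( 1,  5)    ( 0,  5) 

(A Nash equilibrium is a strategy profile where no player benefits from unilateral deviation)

Nash equilibrium: (A, Y), (B, Y)

Work:
Best responses:
  P1 vs X: payoffs [2, 1] → best response A (payoff 2)
  P1 vs Y: payoffs [0, 0] → best response A/B (payoff 0)
  P2 vs A: payoffs [0, 1] → best response Y (payoff 1)
  P2 vs B: payoffs [5, 5] → best response X/Y (payoff 5)
Mutual best responses: (A,Y), (B,Y) → Nash equilibria.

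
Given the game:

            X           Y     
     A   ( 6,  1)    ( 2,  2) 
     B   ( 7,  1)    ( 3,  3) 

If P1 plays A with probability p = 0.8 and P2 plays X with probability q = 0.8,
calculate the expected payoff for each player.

E[P1] = 5.4, E[P2] = 1.24

Work:
E[P1] = p·q·π₁(A,X) + p·(1-q)·π₁(A,Y) + (1-p)·q·π₁(B,X) + (1-p)·(1-q)·π₁(B,Y)
= 0.8·0.8·6 + 0.8·0.2·2 + 0.2·0.8·7 + 0.2·0.2·3
= 5.4

E[P2] = 1.24 (similar calculation)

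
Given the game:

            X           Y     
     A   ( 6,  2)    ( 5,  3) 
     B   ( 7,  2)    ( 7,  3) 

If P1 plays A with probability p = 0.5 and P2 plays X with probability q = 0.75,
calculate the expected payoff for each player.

E[P1] = 6.375, E[P2] = 2.25

Work:
E[P1] = p·q·π₁(A,X) + p·(1-q)·π₁(A,Y) + (1-p)·q·π₁(B,X) + (1-p)·(1-q)·π₁(B,Y)
= 0.5·0.75·6 + 0.5·0.25·5 + 0.5·0.75·7 + 0.5·0.25·7
= 6.375

E[P2] = 2.25 (similar calculation)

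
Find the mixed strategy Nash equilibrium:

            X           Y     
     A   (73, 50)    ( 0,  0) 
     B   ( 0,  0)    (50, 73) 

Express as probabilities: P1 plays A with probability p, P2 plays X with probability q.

p = 0.5935, q = 0.4065

Work:
Find probabilities that make opponent indifferent:
P2 chooses q to make P1 indifferent between A and B
P1 chooses p to make P2 indifferent between X and Y
Mixed NE: P1 plays (A: 0.5935, B: 0.4065), P2 plays (X: 0.4065, Y: 0.5935)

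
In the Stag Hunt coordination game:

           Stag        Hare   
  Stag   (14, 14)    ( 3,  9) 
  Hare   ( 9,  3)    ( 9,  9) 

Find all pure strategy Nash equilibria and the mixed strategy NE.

Pure NE: (Stag, Stag) and (Hare, Hare); Mixed NE: p = 0.5455, q = 0.5455

Work:
Check pure NE:
(Stag, Stag): (14, 14) - no unilateral deviation beneficial
(Hare, Hare): (9, 9) - no unilateral deviation beneficial
Mixed NE: P1 plays Stag with p = 0.5455, P2 plays Stag with q = 0.5455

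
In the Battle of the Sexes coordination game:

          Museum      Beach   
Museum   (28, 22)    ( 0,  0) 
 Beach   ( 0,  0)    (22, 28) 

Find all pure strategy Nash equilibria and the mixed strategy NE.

Pure NE: (Museum, Museum) and (Beach, Beach); Mixed NE: p = 0.56, q = 0.44

Work:
Check pure NE:
(Museum, Museum): (28, 22) - no unilateral deviation beneficial
(Beach, Beach): (22, 28) - no unilateral deviation beneficial
Mixed NE: P1 plays Museum with p = 0.56, P2 plays Museum with q = 0.44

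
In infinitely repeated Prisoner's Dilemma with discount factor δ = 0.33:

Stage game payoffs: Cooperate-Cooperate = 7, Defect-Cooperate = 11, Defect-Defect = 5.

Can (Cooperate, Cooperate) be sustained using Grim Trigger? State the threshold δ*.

δ* = 0.6667; since δ = 0.33 < 0.6667, cooperation cannot be sustained

Work:
For Grim Trigger:
Cooperate forever: 7/(1-δ)
Defect then punished: 11 + 5·δ/(1-δ)
Need: 7/(1-δ) ≥ 11 + 5·δ/(1-δ)
Solving: δ ≥ (T-R)/(T-P) = (11-7)/(11-5) = 0.6667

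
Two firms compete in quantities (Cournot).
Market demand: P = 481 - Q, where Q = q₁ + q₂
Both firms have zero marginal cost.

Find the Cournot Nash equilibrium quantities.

q₁* = q₂* = 160.33; P* = 160.33

Work:
Profit: π_i = P·q_i = (a - q_i - q_j)·q_i
FOC: ∂π_i/∂q_i = a - 2q_i - q_j = 0
Reaction function: q_i = (481 - q_j)/2
Symmetry: q* = 481/3 = 160.33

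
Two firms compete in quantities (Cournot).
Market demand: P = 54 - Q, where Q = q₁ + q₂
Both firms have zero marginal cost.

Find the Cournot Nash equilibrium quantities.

q₁* = q₂* = 18.0; P* = 18.0

Work:
Profit: π_i = P·q_i = (a - q_i - q_j)·q_i
FOC: ∂π_i/∂q_i = a - 2q_i - q_j = 0
Reaction function: q_i = (54 - q_j)/2
Symmetry: q* = 54/3 = 18.0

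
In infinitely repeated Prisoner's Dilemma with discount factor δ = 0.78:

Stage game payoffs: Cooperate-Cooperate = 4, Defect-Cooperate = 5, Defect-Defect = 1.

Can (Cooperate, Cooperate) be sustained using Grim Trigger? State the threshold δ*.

δ* = 0.25; since δ = 0.78 ≥ 0.25, cooperation can be sustained

Work:
For Grim Trigger:
Cooperate forever: 4/(1-δ)
Defect then punished: 5 + 1·δ/(1-δ)
Need: 4/(1-δ) ≥ 5 + 1·δ/(1-δ)
Solving: δ ≥ (T-R)/(T-P) = (5-4)/(5-1) = 0.25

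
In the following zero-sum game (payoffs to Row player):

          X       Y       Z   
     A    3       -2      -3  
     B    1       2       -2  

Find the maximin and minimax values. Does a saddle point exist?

Maximin = -2, Minimax = -2, Saddle: True

Work:
Row minimums: [-3, -2] → maximin = -2
Column maximums: [3, 2, -2] → minimax = -2
Saddle point exists! Game value = -2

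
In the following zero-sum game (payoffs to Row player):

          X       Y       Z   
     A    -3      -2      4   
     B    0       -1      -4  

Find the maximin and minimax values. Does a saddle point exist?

Maximin = -3, Minimax = -1, Saddle: False

Work:
Row minimums: [-3, -4] → maximin = -3
Column maximums: [0, -1, 4] → minimax = -1
No saddle point (maximin ≠ minimax). Mixed strategy needed.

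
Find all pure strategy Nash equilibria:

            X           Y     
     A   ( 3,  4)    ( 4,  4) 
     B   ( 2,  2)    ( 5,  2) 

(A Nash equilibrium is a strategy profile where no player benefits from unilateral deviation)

Nash equilibrium: (A, X), (B, Y)

Work:
Best responses:
  P1 vs X: payoffs [3, 2] → best response A (payoff 3)
  P1 vs Y: payoffs [4, 5] → best response B (payoff 5)
  P2 vs A: payoffs [4, 4] → best response X/Y (payoff 4)
  P2 vs B: payoffs [2, 2] → best response X/Y (payoff 2)
Mutual best responses: (A,X), (B,Y) → Nash equilibria.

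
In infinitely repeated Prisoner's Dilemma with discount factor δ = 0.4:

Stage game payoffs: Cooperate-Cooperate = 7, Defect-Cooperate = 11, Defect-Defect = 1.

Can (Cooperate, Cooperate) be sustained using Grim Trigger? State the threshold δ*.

δ* = 0.4; since δ = 0.4 ≥ 0.4, cooperation can be sustained

Work:
For Grim Trigger:
Cooperate forever: 7/(1-δ)
Defect then punished: 11 + 1·δ/(1-δ)
Need: 7/(1-δ) ≥ 11 + 1·δ/(1-δ)
Solving: δ ≥ (T-R)/(T-P) = (11-7)/(11-1) = 0.4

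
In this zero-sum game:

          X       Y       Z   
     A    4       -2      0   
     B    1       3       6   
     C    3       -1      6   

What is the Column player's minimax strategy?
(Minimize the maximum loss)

Column should play Y, value = 3

Work:
Column player minimizes Row's maximum payoff:
Column X: max payoff to Row = 4
Column Y: max payoff to Row = 3
Column Z: max payoff to Row = 6
Minimum is 3, achieved by column Y.
Minimax strategy: Y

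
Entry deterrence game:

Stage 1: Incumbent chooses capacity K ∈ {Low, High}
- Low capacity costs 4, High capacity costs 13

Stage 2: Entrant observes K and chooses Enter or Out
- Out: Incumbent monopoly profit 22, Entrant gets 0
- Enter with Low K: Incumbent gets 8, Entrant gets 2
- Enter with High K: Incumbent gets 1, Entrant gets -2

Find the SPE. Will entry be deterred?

SPE: (High, Enter|Low, Out|High); Entry deterred. Incumbent net profit = 9

Work:
After Low K: Entrant enters (2 > 0)
After High K: Entrant stays out (-2 < 0)
Incumbent: Low → 8−4=4, High → 22−13=9
Incumbent chooses High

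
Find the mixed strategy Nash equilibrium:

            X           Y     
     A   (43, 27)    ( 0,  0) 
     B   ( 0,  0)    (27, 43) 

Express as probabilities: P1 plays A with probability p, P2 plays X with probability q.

p = 0.6143, q = 0.3857

Work:
Find probabilities that make opponent indifferent:
P2 chooses q to make P1 indifferent between A and B
P1 chooses p to make P2 indifferent between X and Y
Mixed NE: P1 plays (A: 0.6143, B: 0.3857), P2 plays (X: 0.3857, Y: 0.6143)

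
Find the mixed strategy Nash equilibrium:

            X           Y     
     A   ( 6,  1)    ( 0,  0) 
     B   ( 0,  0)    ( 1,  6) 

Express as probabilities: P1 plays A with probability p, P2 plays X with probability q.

p = 0.8571, q = 0.1429

Work:
Find probabilities that make opponent indifferent:
P2 chooses q to make P1 indifferent between A and B
P1 chooses p to make P2 indifferent between X and Y
Mixed NE: P1 plays (A: 0.8571, B: 0.1429), P2 plays (X: 0.1429, Y: 0.8571)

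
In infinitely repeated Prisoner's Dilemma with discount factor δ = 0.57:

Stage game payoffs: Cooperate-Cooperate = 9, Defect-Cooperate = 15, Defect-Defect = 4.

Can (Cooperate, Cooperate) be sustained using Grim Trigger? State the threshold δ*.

δ* = 0.5455; since δ = 0.57 ≥ 0.5455, cooperation can be sustained

Work:
For Grim Trigger:
Cooperate forever: 9/(1-δ)
Defect then punished: 15 + 4·δ/(1-δ)
Need: 9/(1-δ) ≥ 15 + 4·δ/(1-δ)
Solving: δ ≥ (T-R)/(T-P) = (15-9)/(15-4) = 0.5455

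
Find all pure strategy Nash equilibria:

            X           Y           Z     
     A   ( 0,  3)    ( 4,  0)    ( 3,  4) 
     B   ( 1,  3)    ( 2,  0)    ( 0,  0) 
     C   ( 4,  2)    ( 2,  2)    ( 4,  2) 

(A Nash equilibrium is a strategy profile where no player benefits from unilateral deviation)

Nash equilibrium: (C, X), (C, Z)

Work:
Best responses:
  P1 vs X: payoffs [0, 1, 4] → best response C (payoff 4)
  P1 vs Y: payoffs [4, 2, 2] → best response A (payoff 4)
  P1 vs Z: payoffs [3, 0, 4] → best response C (payoff 4)
  P2 vs A: payoffs [3, 0, 4] → best response Z (payoff 4)
  P2 vs B: payoffs [3, 0, 0] → best response X (payoff 3)
  P2 vs C: payoffs [2, 2, 2] → best response X/Y/Z (payoff 2)
Mutual best responses: (C,X), (C,Z) → Nash equilibria.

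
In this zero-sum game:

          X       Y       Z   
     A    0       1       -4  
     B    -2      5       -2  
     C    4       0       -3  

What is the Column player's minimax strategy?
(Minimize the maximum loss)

Column should play Z, value = -2

Work:
Column player minimizes Row's maximum payoff:
Column X: max payoff to Row = 4
Column Y: max payoff to Row = 5
Column Z: max payoff to Row = -2
Minimum is -2, achieved by column Z.
Minimax strategy: Z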